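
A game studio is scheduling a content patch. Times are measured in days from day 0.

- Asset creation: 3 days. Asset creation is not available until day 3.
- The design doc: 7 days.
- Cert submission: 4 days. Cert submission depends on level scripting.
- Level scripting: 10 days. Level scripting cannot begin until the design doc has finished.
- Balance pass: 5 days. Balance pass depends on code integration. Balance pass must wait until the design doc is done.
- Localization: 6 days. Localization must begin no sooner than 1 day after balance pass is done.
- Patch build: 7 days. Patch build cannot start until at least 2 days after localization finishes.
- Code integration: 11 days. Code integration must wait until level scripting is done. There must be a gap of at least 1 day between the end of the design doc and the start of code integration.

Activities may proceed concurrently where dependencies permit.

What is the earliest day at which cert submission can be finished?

The design doc has no prerequisites, so it starts at day 0 and finishes at day 7.
Level scripting waits on the design doc (finishes day 7), so it starts at day 7 and finishes at 7 + 10 = day 17.
After level scripting (finishes day 17), cert submission can start at day 17 and finishes at day 21.

21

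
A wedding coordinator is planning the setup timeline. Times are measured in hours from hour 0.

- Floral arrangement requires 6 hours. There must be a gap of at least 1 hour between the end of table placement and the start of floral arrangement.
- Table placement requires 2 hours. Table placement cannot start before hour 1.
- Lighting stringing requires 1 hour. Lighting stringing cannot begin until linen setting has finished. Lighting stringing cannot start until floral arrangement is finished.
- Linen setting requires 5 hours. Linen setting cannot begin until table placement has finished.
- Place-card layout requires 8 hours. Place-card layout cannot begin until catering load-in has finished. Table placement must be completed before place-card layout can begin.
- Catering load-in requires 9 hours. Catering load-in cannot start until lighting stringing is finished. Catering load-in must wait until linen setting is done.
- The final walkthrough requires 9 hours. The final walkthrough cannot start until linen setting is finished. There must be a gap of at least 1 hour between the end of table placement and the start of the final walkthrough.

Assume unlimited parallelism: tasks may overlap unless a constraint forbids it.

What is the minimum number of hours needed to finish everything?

28

Table placement cannot begin until its own release at hour 1. It runs from hour 1 to 1 + 2 = hour 3.
Floral arrangement cannot begin until table placement (finishes hour 3, plus 1-hour gap → hour 4). It runs from hour 4 to 4 + 6 = hour 10.
After table placement (finishes hour 3), linen setting can start at hour 3 and finishes at hour 8.
The final walkthrough cannot start until linen setting (finishes hour 8); table placement (finishes hour 3, plus 1-hour gap → hour 4). The controlling bound is hour 8, so the final walkthrough finishes at 8 + 9 = hour 17.
For lighting stringing: linen setting (finishes hour 8); floral arrangement (finishes hour 10). Taking the maximum gives a start of hour 10, and it finishes at 10 + 1 = hour 11.
For catering load-in: lighting stringing (finishes hour 11); linen setting (finishes hour 8). Taking the maximum gives a start of hour 11, and it finishes at 11 + 9 = hour 20.
Place-card layout needs all of catering load-in (finishes hour 20); table placement (finishes hour 3). That puts its earliest start at hour 20; it finishes at 20 + 8 = hour 28.
All tasks are finished once the last one completes. Finish times: Table placement at 3, Linen setting at 8, Floral arrangement at 10, Lighting stringing at 11, Catering load-in at 20, Place-card layout at 28, The final walkthrough at 17. The latest is hour 28.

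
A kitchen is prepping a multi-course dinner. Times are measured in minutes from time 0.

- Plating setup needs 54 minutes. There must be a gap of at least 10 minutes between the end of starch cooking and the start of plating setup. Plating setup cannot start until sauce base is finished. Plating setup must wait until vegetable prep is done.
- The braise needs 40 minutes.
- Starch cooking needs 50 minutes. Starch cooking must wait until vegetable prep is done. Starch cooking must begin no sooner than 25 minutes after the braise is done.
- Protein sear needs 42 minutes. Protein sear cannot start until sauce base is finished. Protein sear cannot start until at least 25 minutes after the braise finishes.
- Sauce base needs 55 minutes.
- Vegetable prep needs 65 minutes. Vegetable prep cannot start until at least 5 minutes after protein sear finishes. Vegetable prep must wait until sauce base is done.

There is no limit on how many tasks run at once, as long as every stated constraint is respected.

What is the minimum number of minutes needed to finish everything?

Nothing blocks the braise, so it runs from minute 0 to minute 40.
Sauce base can start immediately at minute 0; it finishes at minute 55.
For protein sear: sauce base (finishes minute 55); the braise (finishes minute 40, plus 25-minute gap → minute 65). Taking the maximum gives a start of minute 65, and it finishes at 65 + 42 = minute 107.
Vegetable prep needs all of protein sear (finishes minute 107, plus 5-minute gap → minute 112); sauce base (finishes minute 55). That puts its earliest start at minute 112; it finishes at 112 + 65 = minute 177.
For starch cooking: vegetable prep (finishes minute 177); the braise (finishes minute 40, plus 25-minute gap → minute 65). Taking the maximum gives a start of minute 177, and it finishes at 177 + 50 = minute 227.
Plating setup cannot start until starch cooking (finishes minute 227, plus 10-minute gap → minute 237); sauce base (finishes minute 55); vegetable prep (finishes minute 177). The controlling bound is minute 237, so plating setup finishes at 237 + 54 = minute 291.
All tasks are finished once the last one completes. Finish times: Sauce base at 55, The braise at 40, Protein sear at 107, Vegetable prep at 177, Starch cooking at 227, Plating setup at 291. The latest is minute 291.

291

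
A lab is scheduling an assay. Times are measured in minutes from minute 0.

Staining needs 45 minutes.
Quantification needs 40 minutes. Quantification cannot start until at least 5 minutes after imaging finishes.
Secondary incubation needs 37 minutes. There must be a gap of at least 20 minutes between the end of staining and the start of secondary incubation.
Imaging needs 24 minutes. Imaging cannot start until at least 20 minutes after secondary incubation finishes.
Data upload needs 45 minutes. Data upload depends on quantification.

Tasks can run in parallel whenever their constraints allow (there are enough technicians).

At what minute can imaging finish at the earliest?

146

Nothing blocks staining, so it runs from minute 0 to minute 45.
Secondary incubation waits on staining (finishes minute 45, plus 20-minute gap → minute 65), so it starts at minute 65 and finishes at 65 + 37 = minute 102.
Imaging cannot begin until secondary incubation (finishes minute 102, plus 20-minute gap → minute 122). It runs from minute 122 to 122 + 24 = minute 146.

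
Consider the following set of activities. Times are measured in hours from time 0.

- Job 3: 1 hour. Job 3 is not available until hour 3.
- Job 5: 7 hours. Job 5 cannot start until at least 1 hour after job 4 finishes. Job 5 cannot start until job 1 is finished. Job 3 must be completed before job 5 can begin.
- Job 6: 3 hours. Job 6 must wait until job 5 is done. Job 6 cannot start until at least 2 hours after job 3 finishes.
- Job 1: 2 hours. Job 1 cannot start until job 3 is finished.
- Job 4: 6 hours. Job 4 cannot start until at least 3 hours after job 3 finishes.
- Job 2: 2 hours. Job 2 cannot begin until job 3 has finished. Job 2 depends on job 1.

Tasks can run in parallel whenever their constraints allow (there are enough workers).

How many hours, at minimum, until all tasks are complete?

After its own release at hour 3, job 3 can start at hour 3 and finishes at hour 4.
Job 4 waits on job 3 (finishes hour 4, plus 3-hour gap → hour 7), so it starts at hour 7 and finishes at 7 + 6 = hour 13.
Job 1 cannot begin until job 3 (finishes hour 4). It runs from hour 4 to 4 + 2 = hour 6.
Job 5 has to wait for job 4 (finishes hour 13, plus 1-hour gap → hour 14); job 1 (finishes hour 6); job 3 (finishes hour 4). The latest of these is hour 14, so job 5 runs hour 14 to 14 + 7 = hour 21.
For job 6: job 5 (finishes hour 21); job 3 (finishes hour 4, plus 2-hour gap → hour 6). Taking the maximum gives a start of hour 21, and it finishes at 21 + 3 = hour 24.
Job 2 cannot start until job 3 (finishes hour 4); job 1 (finishes hour 6). The controlling bound is hour 6, so job 2 finishes at 6 + 2 = hour 8.
All tasks are finished once the last one completes. Finish times: Job 1 at 6, Job 2 at 8, Job 3 at 4, Job 4 at 13, Job 5 at 21, Job 6 at 24. The latest is hour 24.

24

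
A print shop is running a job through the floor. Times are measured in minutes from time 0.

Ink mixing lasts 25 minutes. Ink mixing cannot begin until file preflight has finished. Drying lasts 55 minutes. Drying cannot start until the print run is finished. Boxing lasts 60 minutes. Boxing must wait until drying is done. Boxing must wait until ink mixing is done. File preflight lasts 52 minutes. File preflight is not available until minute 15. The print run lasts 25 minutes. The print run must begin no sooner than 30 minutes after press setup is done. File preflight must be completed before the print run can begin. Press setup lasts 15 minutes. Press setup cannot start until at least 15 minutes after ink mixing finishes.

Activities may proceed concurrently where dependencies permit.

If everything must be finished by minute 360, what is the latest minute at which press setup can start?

Nothing follows boxing; the deadline of minute 360 is its only limit. It must start by 360 − 60 = minute 300.
Drying has to be done before boxing (must start by minute 300). That means finishing by minute 300, i.e. starting by 300 − 55 = minute 245.
Since drying (must start by minute 245) depends on it, the print run must finish by minute 245. Backing off its 25-minute duration gives a latest start of minute 220.
Press setup has to be done before the print run (must start by minute 220, minus 30-minute gap → minute 190). That means finishing by minute 190, i.e. starting by 190 − 15 = minute 175.

175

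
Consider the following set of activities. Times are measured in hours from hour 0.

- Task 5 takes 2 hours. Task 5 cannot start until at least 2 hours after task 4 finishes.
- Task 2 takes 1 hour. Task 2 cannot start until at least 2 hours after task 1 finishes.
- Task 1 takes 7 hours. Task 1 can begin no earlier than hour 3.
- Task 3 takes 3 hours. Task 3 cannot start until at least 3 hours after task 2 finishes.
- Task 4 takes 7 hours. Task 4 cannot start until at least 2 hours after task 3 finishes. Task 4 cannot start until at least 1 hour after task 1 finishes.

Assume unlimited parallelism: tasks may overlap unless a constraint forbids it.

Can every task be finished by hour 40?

Task 1 waits on its own release at hour 3, so it starts at hour 3 and finishes at 3 + 7 = hour 10.
Task 2 waits on task 1 (finishes hour 10, plus 2-hour gap → hour 12), so it starts at hour 12 and finishes at 12 + 1 = hour 13.
Task 3 waits on task 2 (finishes hour 13, plus 3-hour gap → hour 16), so it starts at hour 16 and finishes at 16 + 3 = hour 19.
For task 4: task 3 (finishes hour 19, plus 2-hour gap → hour 21); task 1 (finishes hour 10, plus 1-hour gap → hour 11). Taking the maximum gives a start of hour 21, and it finishes at 21 + 7 = hour 28.
Task 5 cannot begin until task 4 (finishes hour 28, plus 2-hour gap → hour 30). It runs from hour 30 to 30 + 2 = hour 32.
Every task is finished by hour 32, which is no later than the deadline of 40, so the schedule is feasible.

Yes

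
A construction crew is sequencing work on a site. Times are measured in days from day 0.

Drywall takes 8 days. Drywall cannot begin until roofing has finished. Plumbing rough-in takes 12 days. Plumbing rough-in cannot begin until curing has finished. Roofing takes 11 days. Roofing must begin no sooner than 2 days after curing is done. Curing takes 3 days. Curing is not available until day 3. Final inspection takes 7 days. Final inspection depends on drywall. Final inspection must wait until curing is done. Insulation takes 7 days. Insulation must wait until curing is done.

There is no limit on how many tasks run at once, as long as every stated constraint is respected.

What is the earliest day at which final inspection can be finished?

34

After its own release at day 3, curing can start at day 3 and finishes at day 6.
Roofing waits on curing (finishes day 6, plus 2-day gap → day 8), so it starts at day 8 and finishes at 8 + 11 = day 19.
Drywall cannot begin until roofing (finishes day 19). It runs from day 19 to 19 + 8 = day 27.
For final inspection: drywall (finishes day 27); curing (finishes day 6). Taking the maximum gives a start of day 27, and it finishes at 27 + 7 = day 34.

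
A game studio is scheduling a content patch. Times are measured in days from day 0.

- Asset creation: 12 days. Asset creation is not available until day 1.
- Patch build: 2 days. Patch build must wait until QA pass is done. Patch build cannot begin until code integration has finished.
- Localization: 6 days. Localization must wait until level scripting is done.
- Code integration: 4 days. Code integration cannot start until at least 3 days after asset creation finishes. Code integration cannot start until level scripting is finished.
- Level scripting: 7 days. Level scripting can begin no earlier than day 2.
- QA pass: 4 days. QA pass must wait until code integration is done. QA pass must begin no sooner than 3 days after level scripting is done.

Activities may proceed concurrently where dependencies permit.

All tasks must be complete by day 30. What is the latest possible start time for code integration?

Patch build must finish by day 30; it takes 2 days, so it must start by 30 − 2 = day 28.
Since patch build (must start by day 28) depends on it, QA pass must finish by day 28. Backing off its 4-day duration gives a latest start of day 24.
Code integration feeds QA pass (must start by day 24); patch build (must start by day 28). Taking the minimum, code integration must finish by day 24 and start by 24 − 4 = day 20.

20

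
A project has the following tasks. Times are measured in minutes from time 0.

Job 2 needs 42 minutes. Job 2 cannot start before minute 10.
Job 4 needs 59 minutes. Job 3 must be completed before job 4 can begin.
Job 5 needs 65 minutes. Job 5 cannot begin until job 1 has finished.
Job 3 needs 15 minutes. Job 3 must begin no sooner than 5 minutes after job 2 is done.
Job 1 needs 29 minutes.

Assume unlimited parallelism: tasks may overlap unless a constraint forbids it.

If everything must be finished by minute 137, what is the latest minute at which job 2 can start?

Nothing follows job 4; the deadline of minute 137 is its only limit. It must start by 137 − 59 = minute 78.
Job 3 feeds into job 4 (must start by minute 78); so job 3 must finish by minute 78 and therefore start by minute 63.
Job 2 has to be done before job 3 (must start by minute 63, minus 5-minute gap → minute 58). That means finishing by minute 58, i.e. starting by 58 − 42 = minute 16.

16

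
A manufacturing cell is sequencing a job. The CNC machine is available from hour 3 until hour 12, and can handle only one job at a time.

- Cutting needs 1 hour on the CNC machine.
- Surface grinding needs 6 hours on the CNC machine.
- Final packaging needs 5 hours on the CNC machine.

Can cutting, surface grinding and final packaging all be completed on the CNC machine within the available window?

No

The CNC machine window is 12 − 3 = 9 hours.
Running back to back, the jobs need 1 + 6 + 5 = 12 hours on the CNC machine.
Since 12 > 9, they cannot all fit.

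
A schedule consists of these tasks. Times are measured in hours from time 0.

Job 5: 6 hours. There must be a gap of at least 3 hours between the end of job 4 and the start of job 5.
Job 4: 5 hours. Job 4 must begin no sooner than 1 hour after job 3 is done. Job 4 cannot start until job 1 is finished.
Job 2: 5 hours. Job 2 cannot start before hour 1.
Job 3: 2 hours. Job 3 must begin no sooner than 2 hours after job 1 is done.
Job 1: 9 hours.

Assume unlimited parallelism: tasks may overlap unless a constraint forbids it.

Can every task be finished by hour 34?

Job 2 cannot begin until its own release at hour 1. It runs from hour 1 to 1 + 5 = hour 6.
Nothing blocks job 1, so it runs from hour 0 to hour 9.
After job 1 (finishes hour 9, plus 2-hour gap → hour 11), job 3 can start at hour 11 and finishes at hour 13.
For job 4: job 3 (finishes hour 13, plus 1-hour gap → hour 14); job 1 (finishes hour 9). Taking the maximum gives a start of hour 14, and it finishes at 14 + 5 = hour 19.
Job 5 cannot begin until job 4 (finishes hour 19, plus 3-hour gap → hour 22). It runs from hour 22 to 22 + 6 = hour 28.
Every task is finished by hour 28, which is no later than the deadline of 34, so the schedule is feasible.

Yes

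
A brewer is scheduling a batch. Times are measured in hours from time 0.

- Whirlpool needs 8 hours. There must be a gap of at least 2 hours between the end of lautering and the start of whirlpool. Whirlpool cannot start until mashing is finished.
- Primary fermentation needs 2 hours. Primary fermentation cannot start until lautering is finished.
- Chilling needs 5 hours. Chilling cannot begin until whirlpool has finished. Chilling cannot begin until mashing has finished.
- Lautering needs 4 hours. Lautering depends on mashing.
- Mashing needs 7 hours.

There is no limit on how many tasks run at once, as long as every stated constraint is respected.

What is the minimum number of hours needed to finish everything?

Mashing has no prerequisites, so it starts at hour 0 and finishes at hour 7.
Lautering cannot begin until mashing (finishes hour 7). It runs from hour 7 to 7 + 4 = hour 11.
Primary fermentation waits on lautering (finishes hour 11), so it starts at hour 11 and finishes at 11 + 2 = hour 13.
For whirlpool: lautering (finishes hour 11, plus 2-hour gap → hour 13); mashing (finishes hour 7). Taking the maximum gives a start of hour 13, and it finishes at 13 + 8 = hour 21.
Chilling cannot start until whirlpool (finishes hour 21); mashing (finishes hour 7). The controlling bound is hour 21, so chilling finishes at 21 + 5 = hour 26.
All tasks are finished once the last one completes. Finish times: Mashing at 7, Lautering at 11, Whirlpool at 21, Chilling at 26, Primary fermentation at 13. The latest is hour 26.

26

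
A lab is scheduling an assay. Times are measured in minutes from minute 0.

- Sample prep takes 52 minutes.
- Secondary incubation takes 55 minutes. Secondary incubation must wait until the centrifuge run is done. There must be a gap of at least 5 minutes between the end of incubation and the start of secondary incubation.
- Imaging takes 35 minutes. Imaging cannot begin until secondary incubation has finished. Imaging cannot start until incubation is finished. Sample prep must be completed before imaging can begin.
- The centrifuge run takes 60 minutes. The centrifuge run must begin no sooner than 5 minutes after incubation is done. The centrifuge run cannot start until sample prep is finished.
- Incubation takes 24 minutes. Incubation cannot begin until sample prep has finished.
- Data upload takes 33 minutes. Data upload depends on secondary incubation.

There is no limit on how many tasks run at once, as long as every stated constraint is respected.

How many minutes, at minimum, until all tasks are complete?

231

Nothing blocks sample prep, so it runs from minute 0 to minute 52.
Incubation cannot begin until sample prep (finishes minute 52). It runs from minute 52 to 52 + 24 = minute 76.
The centrifuge run cannot start until incubation (finishes minute 76, plus 5-minute gap → minute 81); sample prep (finishes minute 52). The controlling bound is minute 81, so the centrifuge run finishes at 81 + 60 = minute 141.
Secondary incubation cannot start until the centrifuge run (finishes minute 141); incubation (finishes minute 76, plus 5-minute gap → minute 81). The controlling bound is minute 141, so secondary incubation finishes at 141 + 55 = minute 196.
Data upload cannot begin until secondary incubation (finishes minute 196). It runs from minute 196 to 196 + 33 = minute 229.
Imaging has to wait for secondary incubation (finishes minute 196); incubation (finishes minute 76); sample prep (finishes minute 52). The latest of these is minute 196, so imaging runs minute 196 to 196 + 35 = minute 231.
All tasks are finished once the last one completes. Finish times: Sample prep at 52, Incubation at 76, The centrifuge run at 141, Secondary incubation at 196, Imaging at 231, Data upload at 229. The latest is minute 231.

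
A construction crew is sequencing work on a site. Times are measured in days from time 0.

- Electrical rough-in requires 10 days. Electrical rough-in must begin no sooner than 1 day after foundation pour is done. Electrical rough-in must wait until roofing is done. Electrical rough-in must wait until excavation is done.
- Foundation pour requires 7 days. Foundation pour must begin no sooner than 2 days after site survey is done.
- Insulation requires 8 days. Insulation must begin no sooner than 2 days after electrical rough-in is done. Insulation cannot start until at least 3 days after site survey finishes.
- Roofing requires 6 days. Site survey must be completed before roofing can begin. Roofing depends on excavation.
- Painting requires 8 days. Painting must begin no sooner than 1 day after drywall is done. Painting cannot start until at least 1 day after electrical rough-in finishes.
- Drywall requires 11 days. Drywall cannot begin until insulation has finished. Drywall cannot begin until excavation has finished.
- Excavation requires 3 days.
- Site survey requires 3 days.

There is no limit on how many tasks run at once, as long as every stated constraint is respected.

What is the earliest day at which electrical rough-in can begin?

13

Nothing blocks excavation, so it runs from day 0 to day 3.
Site survey has no prerequisites, so it starts at day 0 and finishes at day 3.
Roofing has to wait for site survey (finishes day 3); excavation (finishes day 3). The latest of these is day 3, so roofing runs day 3 to 3 + 6 = day 9.
Foundation pour cannot begin until site survey (finishes day 3, plus 2-day gap → day 5). It runs from day 5 to 5 + 7 = day 12.
Electrical rough-in waits on foundation pour (finishes day 12, plus 1-day gap → day 13); roofing (finishes day 9); excavation (finishes day 3). The latest of these is day 13, which is the earliest electrical rough-in can start.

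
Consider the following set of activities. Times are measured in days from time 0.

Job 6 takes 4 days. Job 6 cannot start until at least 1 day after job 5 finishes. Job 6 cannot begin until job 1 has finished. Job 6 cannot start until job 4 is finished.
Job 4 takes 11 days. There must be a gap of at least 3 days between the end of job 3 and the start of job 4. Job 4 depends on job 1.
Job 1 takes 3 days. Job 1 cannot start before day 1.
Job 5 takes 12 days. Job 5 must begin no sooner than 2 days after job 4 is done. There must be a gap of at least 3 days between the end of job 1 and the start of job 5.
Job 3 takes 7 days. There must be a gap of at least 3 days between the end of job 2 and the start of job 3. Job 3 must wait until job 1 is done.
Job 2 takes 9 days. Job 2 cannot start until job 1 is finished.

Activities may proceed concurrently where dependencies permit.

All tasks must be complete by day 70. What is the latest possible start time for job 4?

40

To finish by day 70, job 6 (duration 4) must start no later than day 66.
Job 5 has to be done before job 6 (must start by day 66, minus 1-day gap → day 65). That means finishing by day 65, i.e. starting by 65 − 12 = day 53.
Job 4 has several dependents: job 5 (must start by day 53, minus 2-day gap → day 51); job 6 (must start by day 66). The earliest of those limits is day 51, so job 4 must start by 51 − 11 = day 40.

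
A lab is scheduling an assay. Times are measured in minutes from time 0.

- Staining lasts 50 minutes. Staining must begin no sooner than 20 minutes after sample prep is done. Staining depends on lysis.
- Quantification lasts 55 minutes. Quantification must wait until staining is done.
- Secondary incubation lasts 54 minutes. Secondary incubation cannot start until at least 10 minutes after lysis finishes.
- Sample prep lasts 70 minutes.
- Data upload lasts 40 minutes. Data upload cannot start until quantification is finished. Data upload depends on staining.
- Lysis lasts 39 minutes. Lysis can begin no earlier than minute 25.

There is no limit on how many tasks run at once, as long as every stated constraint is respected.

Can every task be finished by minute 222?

No

Lysis cannot begin until its own release at minute 25. It runs from minute 25 to 25 + 39 = minute 64.
Secondary incubation waits on lysis (finishes minute 64, plus 10-minute gap → minute 74), so it starts at minute 74 and finishes at 74 + 54 = minute 128.
Nothing blocks sample prep, so it runs from minute 0 to minute 70.
Staining has to wait for sample prep (finishes minute 70, plus 20-minute gap → minute 90); lysis (finishes minute 64). The latest of these is minute 90, so staining runs minute 90 to 90 + 50 = minute 140.
After staining (finishes minute 140), quantification can start at minute 140 and finishes at minute 195.
Data upload has to wait for quantification (finishes minute 195); staining (finishes minute 140). The latest of these is minute 195, so data upload runs minute 195 to 195 + 40 = minute 235.
The earliest everything can be done is minute 235, which is after the deadline of 222, so it is not possible.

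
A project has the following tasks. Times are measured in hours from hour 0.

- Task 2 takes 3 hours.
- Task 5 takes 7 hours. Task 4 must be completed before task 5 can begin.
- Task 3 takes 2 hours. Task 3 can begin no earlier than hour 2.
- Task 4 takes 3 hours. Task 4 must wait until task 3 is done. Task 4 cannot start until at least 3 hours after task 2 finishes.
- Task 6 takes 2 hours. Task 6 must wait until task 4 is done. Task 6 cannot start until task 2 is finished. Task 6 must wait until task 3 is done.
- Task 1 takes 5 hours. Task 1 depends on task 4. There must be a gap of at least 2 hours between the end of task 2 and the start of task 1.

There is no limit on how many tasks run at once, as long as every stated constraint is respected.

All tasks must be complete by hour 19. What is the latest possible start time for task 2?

3

Task 1 must finish by hour 19; it takes 5 hours, so it must start by 19 − 5 = hour 14.
To finish by hour 19, task 5 (duration 7) must start no later than hour 12.
Nothing follows task 6; the deadline of hour 19 is its only limit. It must start by 19 − 2 = hour 17.
Task 4 must finish in time for task 1 (must start by hour 14); task 5 (must start by hour 12); task 6 (must start by hour 17). The tightest is hour 12, so task 4 must start by 12 − 3 = hour 9.
Task 2 has several dependents: task 1 (must start by hour 14, minus 2-hour gap → hour 12); task 4 (must start by hour 9, minus 3-hour gap → hour 6); task 6 (must start by hour 17). The earliest of those limits is hour 6, so task 2 must start by 6 − 3 = hour 3.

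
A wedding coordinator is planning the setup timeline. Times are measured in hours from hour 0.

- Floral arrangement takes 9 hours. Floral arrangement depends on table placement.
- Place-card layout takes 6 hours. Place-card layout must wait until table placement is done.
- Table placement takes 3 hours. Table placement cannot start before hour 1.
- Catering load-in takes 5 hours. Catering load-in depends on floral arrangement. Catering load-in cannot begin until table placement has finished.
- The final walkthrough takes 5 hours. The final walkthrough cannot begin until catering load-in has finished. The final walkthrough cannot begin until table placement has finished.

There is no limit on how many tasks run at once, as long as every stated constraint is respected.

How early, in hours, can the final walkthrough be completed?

After its own release at hour 1, table placement can start at hour 1 and finishes at hour 4.
After table placement (finishes hour 4), floral arrangement can start at hour 4 and finishes at hour 13.
For catering load-in: floral arrangement (finishes hour 13); table placement (finishes hour 4). Taking the maximum gives a start of hour 13, and it finishes at 13 + 5 = hour 18.
The final walkthrough has to wait for catering load-in (finishes hour 18); table placement (finishes hour 4). The latest of these is hour 18, so the final walkthrough runs hour 18 to 18 + 5 = hour 23.

23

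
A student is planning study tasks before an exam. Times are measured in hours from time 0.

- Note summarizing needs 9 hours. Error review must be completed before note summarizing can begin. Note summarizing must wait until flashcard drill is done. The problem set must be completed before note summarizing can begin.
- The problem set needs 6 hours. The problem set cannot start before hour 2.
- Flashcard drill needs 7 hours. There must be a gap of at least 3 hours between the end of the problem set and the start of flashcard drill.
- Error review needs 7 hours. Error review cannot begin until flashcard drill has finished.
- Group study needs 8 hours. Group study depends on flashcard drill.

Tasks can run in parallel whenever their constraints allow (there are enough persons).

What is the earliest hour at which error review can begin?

18

The problem set cannot begin until its own release at hour 2. It runs from hour 2 to 2 + 6 = hour 8.
After the problem set (finishes hour 8, plus 3-hour gap → hour 11), flashcard drill can start at hour 11 and finishes at hour 18.
Error review waits on flashcard drill (finishes hour 18), so the earliest it can start is hour 18.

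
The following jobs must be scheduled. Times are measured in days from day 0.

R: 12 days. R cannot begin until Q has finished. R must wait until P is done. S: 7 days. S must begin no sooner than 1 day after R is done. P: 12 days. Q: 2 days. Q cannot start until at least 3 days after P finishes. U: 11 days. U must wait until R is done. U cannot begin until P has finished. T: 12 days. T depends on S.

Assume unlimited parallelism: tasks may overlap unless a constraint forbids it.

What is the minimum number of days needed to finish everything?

49

P can start immediately at day 0; it finishes at day 12.
Q waits on P (finishes day 12, plus 3-day gap → day 15), so it starts at day 15 and finishes at 15 + 2 = day 17.
For R: Q (finishes day 17); P (finishes day 12). Taking the maximum gives a start of day 17, and it finishes at 17 + 12 = day 29.
U has to wait for R (finishes day 29); P (finishes day 12). The latest of these is day 29, so U runs day 29 to 29 + 11 = day 40.
After R (finishes day 29, plus 1-day gap → day 30), S can start at day 30 and finishes at day 37.
T cannot begin until S (finishes day 37). It runs from day 37 to 37 + 12 = day 49.
All tasks are finished once the last one completes. Finish times: P at 12, Q at 17, R at 29, S at 37, T at 49, U at 40. The latest is day 49.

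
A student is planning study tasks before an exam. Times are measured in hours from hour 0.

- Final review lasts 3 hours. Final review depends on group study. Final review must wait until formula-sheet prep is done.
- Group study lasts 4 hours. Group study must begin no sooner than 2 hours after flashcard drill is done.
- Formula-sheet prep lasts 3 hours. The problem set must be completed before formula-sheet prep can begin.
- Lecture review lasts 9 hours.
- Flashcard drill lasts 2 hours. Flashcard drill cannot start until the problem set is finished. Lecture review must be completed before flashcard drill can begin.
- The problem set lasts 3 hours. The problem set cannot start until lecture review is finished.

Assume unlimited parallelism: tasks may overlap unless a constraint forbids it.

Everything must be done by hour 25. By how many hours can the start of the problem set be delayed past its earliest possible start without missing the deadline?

Lecture review has no prerequisites, so it starts at hour 0 and finishes at hour 9.
After lecture review (finishes hour 9), the problem set can start at hour 9 and finishes at hour 12.

Working backward from the deadline:
To finish by hour 25, final review (duration 3) must start no later than hour 22.
Group study has to be done before final review (must start by hour 22). That means finishing by hour 22, i.e. starting by 22 − 4 = hour 18.
Flashcard drill feeds into group study (must start by hour 18, minus 2-hour gap → hour 16); so flashcard drill must finish by hour 16 and therefore start by hour 14.
Since final review (must start by hour 22) depends on it, formula-sheet prep must finish by hour 22. Backing off its 3-hour duration gives a latest start of hour 19.
The problem set has several dependents: flashcard drill (must start by hour 14); formula-sheet prep (must start by hour 19). The earliest of those limits is hour 14, so the problem set must start by 14 − 3 = hour 11.
So the problem set can start as early as hour 9 and as late as hour 11, giving 11 − 9 = 2 hours of slack.

2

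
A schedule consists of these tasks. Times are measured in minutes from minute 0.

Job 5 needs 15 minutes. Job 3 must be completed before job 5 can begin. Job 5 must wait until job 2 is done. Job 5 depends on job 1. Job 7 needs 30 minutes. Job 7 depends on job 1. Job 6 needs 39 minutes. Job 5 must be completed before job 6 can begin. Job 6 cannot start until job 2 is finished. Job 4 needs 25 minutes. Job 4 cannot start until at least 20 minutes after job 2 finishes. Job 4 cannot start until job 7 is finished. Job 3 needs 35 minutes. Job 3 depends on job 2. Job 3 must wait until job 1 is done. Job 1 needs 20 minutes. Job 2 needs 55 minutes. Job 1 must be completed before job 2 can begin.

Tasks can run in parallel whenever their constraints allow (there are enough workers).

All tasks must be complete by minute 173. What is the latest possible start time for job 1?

Job 6 has no dependents, so it just needs to finish by minute 173. Starting by 173 − 39 = minute 134 achieves that.
Job 5 feeds into job 6 (must start by minute 134); so job 5 must finish by minute 134 and therefore start by minute 119.
Job 3 has to be done before job 5 (must start by minute 119). That means finishing by minute 119, i.e. starting by 119 − 35 = minute 84.
Job 4 has no dependents, so it just needs to finish by minute 173. Starting by 173 − 25 = minute 148 achieves that.
For job 2: job 3 (must start by minute 84); job 4 (must start by minute 148, minus 20-minute gap → minute 128); job 5 (must start by minute 119); job 6 (must start by minute 134). The most restrictive is minute 84; with a 55-minute duration, job 2 must start by minute 29.
Job 7 must finish before job 4 (must start by minute 148). With a 30-minute duration, job 7 must start by 148 − 30 = minute 118.
Job 1 feeds job 2 (must start by minute 29); job 3 (must start by minute 84); job 5 (must start by minute 119); job 7 (must start by minute 118). Taking the minimum, job 1 must finish by minute 29 and start by 29 − 20 = minute 9.

9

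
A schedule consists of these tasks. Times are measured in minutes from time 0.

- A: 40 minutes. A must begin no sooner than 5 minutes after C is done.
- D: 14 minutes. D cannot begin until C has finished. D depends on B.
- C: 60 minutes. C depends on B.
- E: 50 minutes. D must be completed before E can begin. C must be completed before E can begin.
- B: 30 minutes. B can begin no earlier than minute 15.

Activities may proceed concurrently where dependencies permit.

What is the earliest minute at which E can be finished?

169

After its own release at minute 15, B can start at minute 15 and finishes at minute 45.
C cannot begin until B (finishes minute 45). It runs from minute 45 to 45 + 60 = minute 105.
D cannot start until C (finishes minute 105); B (finishes minute 45). The controlling bound is minute 105, so D finishes at 105 + 14 = minute 119.
E cannot start until D (finishes minute 119); C (finishes minute 105). The controlling bound is minute 119, so E finishes at 119 + 50 = minute 169.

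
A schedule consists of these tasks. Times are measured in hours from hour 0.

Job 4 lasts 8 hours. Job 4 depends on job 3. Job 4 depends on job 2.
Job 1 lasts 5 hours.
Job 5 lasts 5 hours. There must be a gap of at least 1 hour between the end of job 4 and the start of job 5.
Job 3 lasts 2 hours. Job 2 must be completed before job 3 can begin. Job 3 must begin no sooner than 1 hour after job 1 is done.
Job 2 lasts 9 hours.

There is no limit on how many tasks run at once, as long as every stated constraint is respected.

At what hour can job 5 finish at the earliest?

Nothing blocks job 2, so it runs from hour 0 to hour 9.
Nothing blocks job 1, so it runs from hour 0 to hour 5.
For job 3: job 2 (finishes hour 9); job 1 (finishes hour 5, plus 1-hour gap → hour 6). Taking the maximum gives a start of hour 9, and it finishes at 9 + 2 = hour 11.
Job 4 cannot start until job 3 (finishes hour 11); job 2 (finishes hour 9). The controlling bound is hour 11, so job 4 finishes at 11 + 8 = hour 19.
Job 5 cannot begin until job 4 (finishes hour 19, plus 1-hour gap → hour 20). It runs from hour 20 to 20 + 5 = hour 25.

25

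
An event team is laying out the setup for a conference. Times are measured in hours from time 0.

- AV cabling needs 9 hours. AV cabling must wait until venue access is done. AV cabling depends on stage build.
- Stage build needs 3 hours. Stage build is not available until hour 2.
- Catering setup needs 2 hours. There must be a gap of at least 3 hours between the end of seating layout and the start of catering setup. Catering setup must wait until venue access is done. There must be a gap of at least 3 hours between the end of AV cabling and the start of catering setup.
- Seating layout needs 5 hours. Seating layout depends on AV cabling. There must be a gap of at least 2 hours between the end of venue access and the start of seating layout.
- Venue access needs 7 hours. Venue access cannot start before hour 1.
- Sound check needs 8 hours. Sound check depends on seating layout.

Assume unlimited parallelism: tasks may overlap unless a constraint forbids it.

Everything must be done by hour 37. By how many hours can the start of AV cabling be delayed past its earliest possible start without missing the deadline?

Stage build cannot begin until its own release at hour 2. It runs from hour 2 to 2 + 3 = hour 5.
After its own release at hour 1, venue access can start at hour 1 and finishes at hour 8.
For AV cabling: venue access (finishes hour 8); stage build (finishes hour 5). Taking the maximum gives a start of hour 8, and it finishes at 8 + 9 = hour 17.

Working backward from the deadline:
Catering setup must finish by hour 37; it takes 2 hours, so it must start by 37 − 2 = hour 35.
Sound check must finish by hour 37; it takes 8 hours, so it must start by 37 − 8 = hour 29.
Seating layout must finish in time for catering setup (must start by hour 35, minus 3-hour gap → hour 32); sound check (must start by hour 29). The tightest is hour 29, so seating layout must start by 29 − 5 = hour 24.
AV cabling must finish in time for seating layout (must start by hour 24); catering setup (must start by hour 35, minus 3-hour gap → hour 32). The tightest is hour 24, so AV cabling must start by 24 − 9 = hour 15.
So AV cabling can start as early as hour 8 and as late as hour 15, giving 15 − 8 = 7 hours of slack.

7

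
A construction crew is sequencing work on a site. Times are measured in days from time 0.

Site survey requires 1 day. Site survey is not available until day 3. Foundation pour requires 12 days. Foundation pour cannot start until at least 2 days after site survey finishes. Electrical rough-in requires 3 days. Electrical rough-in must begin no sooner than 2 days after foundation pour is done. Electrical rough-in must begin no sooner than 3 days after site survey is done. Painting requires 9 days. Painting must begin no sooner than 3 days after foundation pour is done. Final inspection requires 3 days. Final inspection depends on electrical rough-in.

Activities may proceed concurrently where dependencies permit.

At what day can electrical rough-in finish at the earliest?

23

Site survey cannot begin until its own release at day 3. It runs from day 3 to 3 + 1 = day 4.
Foundation pour cannot begin until site survey (finishes day 4, plus 2-day gap → day 6). It runs from day 6 to 6 + 12 = day 18.
Electrical rough-in has to wait for foundation pour (finishes day 18, plus 2-day gap → day 20); site survey (finishes day 4, plus 3-day gap → day 7). The latest of these is day 20, so electrical rough-in runs day 20 to 20 + 3 = day 23.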